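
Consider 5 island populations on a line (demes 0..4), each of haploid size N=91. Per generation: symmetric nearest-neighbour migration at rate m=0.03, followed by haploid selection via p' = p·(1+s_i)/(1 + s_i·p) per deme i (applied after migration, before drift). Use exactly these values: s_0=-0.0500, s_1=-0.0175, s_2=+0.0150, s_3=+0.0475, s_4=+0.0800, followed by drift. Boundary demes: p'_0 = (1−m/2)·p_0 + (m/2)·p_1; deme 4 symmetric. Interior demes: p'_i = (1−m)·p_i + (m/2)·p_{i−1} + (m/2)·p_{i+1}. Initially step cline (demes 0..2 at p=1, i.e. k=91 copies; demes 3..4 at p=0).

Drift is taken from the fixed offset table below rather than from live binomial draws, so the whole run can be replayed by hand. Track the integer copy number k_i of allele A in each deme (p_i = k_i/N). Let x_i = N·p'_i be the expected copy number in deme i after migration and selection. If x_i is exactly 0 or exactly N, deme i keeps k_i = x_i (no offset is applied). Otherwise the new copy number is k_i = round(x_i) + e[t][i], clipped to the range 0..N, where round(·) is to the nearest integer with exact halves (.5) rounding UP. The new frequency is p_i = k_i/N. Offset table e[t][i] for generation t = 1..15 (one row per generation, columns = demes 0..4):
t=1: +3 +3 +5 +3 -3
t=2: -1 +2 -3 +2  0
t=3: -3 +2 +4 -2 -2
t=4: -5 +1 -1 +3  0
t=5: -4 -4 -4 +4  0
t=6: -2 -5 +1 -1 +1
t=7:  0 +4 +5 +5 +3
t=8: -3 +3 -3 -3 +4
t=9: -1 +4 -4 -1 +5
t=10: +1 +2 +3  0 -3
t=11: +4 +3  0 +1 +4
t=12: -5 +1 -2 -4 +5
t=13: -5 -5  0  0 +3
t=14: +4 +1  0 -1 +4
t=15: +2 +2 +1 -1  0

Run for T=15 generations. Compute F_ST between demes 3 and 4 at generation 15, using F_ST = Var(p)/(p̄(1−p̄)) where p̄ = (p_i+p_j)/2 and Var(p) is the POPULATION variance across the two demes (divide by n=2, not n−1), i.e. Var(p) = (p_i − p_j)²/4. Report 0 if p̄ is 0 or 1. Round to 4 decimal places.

0.0065

t=0: k=[91 91 91 0 0]
t=1: x=[91.0000 91.0000 89.6549 1.4288 0.0000] k=[91 91 91 4 0]
t=2: x=[91.0000 91.0000 89.7140 5.4791 0.0648] k=[91 91 87 7 0]
t=3: x=[91.0000 90.9389 85.9317 8.4438 0.1134] k=[91 91 90 6 0]
t=4: x=[91.0000 90.9847 88.7874 7.4826 0.0972] k=[91 91 88 10 0]
t=5: x=[91.0000 90.9542 86.9332 11.4774 0.1620] k=[91 87 83 15 0]
t=6: x=[90.9368 86.9319 82.1596 16.4100 0.2430] k=[89 82 83 15 1]
t=7: x=[88.7869 81.9775 82.0854 16.4254 1.3054] k=[89 86 87 21 4]
t=8: x=[88.8499 85.9769 86.0650 22.5120 4.5783] k=[86 89 83 20 9]
t=9: x=[85.7991 88.8279 82.2633 21.5335 9.8191] k=[85 91 78 21 15]
t=10: x=[84.8001 90.7099 77.5120 22.5427 16.0838] k=[86 91 81 23 13]
t=11: x=[85.8305 90.7710 80.4200 24.5428 14.0397] k=[90 91 80 26 18]
t=12: x=[89.9637 90.8168 79.5054 27.5736 19.2628] k=[85 91 78 24 24]
t=13: x=[84.8001 90.7099 77.5565 25.6562 25.3844] k=[80 86 78 26 28]
t=14: x=[79.5878 85.7026 77.5120 27.6959 29.4827] k=[84 87 78 27 33]
t=15: x=[83.7083 86.7490 77.5416 28.7600 34.5434] k=[86 89 79 28 35]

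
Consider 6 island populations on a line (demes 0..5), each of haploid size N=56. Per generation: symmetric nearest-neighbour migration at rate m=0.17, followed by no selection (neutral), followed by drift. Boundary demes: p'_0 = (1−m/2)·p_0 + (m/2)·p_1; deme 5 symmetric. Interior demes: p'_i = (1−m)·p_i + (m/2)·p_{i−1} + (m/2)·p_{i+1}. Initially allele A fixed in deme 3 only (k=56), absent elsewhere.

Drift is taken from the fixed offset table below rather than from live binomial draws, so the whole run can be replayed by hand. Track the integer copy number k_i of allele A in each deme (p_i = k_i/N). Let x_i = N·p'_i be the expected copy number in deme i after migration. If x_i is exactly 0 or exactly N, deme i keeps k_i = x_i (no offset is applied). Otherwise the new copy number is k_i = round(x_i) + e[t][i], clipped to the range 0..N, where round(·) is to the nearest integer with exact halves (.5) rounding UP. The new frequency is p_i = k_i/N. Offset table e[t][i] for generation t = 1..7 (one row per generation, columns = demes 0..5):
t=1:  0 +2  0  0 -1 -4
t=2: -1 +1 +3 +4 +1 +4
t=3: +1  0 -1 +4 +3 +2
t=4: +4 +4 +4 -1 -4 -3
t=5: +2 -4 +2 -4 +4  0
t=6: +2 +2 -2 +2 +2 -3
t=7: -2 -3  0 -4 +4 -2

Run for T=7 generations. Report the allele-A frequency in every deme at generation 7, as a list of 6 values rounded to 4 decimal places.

[0.1250, 0.1071, 0.3214, 0.3929, 0.3929, 0.0357]

t=0: k=[0 0 0 56 0 0]
t=1: x=[0.0000 0.0000 4.7600 46.4800 4.7600 0.0000] k=[0 0 5 46 4 0]
t=2: x=[0.0000 0.4250 8.0600 38.9450 7.2300 0.3400] k=[0 1 11 43 8 4]
t=3: x=[0.0850 1.7650 12.8700 37.3050 10.6350 4.3400] k=[1 2 12 41 14 6]
t=4: x=[1.0850 2.7650 13.6150 36.2400 15.6150 6.6800] k=[5 7 18 35 12 4]
t=5: x=[5.1700 7.7650 18.5100 31.6000 13.2750 4.6800] k=[7 4 21 28 17 5]
t=6: x=[6.7450 5.7000 20.1500 26.4700 16.9150 6.0200] k=[9 8 18 28 19 3]
t=7: x=[8.9150 8.9350 18.0000 26.3850 18.4050 4.3600] k=[7 6 18 22 22 2]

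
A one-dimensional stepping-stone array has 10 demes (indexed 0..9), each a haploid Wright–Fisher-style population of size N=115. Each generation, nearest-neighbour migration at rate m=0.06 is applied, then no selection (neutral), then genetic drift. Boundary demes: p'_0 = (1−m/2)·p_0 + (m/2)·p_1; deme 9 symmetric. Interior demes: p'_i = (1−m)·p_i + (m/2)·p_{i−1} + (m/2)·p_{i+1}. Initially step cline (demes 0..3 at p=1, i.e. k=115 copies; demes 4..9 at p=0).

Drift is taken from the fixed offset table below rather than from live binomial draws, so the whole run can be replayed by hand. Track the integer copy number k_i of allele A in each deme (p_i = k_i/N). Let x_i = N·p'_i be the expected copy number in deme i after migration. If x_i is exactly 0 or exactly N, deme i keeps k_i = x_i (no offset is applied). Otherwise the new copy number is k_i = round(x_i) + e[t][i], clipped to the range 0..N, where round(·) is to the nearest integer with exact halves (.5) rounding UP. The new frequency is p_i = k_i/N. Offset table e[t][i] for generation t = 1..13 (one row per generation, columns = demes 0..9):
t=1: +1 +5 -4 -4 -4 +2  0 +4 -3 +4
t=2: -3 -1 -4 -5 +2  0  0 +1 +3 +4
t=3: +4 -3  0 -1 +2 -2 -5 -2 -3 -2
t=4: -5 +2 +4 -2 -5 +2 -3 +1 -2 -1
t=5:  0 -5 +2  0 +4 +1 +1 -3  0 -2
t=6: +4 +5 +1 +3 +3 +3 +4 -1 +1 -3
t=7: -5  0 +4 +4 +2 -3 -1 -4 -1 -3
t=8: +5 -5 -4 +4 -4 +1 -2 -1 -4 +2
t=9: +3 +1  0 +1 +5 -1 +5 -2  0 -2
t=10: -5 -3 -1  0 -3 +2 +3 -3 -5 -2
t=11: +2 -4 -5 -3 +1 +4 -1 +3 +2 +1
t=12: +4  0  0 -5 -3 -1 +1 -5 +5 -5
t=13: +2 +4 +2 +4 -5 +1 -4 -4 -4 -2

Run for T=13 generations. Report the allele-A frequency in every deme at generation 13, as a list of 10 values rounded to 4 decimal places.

[1.0000, 0.9304, 0.9043, 0.7391, 0.1913, 0.1043, 0.0522, 0.0000, 0.0087, 0.0000]

t=0: k=[115 115 115 115 0 0 0 0 0 0]
t=1: x=[115.0000 115.0000 115.0000 111.5500 3.4500 0.0000 0.0000 0.0000 0.0000 0.0000] k=[115 115 115 108 0 0 0 0 0 0]
t=2: x=[115.0000 115.0000 114.7900 104.9700 3.2400 0.0000 0.0000 0.0000 0.0000 0.0000] k=[115 115 111 100 5 0 0 0 0 0]
t=3: x=[115.0000 114.8800 110.7900 97.4800 7.7000 0.1500 0.0000 0.0000 0.0000 0.0000] k=[115 112 111 96 10 0 0 0 0 0]
t=4: x=[114.9100 112.0600 110.5800 93.8700 12.2800 0.3000 0.0000 0.0000 0.0000 0.0000] k=[110 114 115 92 7 2 0 0 0 0]
t=5: x=[110.1200 113.9100 114.2800 90.1400 9.4000 2.0900 0.0600 0.0000 0.0000 0.0000] k=[110 109 115 90 13 3 1 0 0 0]
t=6: x=[109.9700 109.2100 114.0700 88.4400 15.0100 3.2400 1.0300 0.0300 0.0000 0.0000] k=[114 114 115 91 18 6 5 0 0 0]
t=7: x=[114.0000 114.0300 114.2500 89.5300 19.8300 6.3300 4.8800 0.1500 0.0000 0.0000] k=[109 114 115 94 22 3 4 0 0 0]
t=8: x=[109.1500 113.8800 114.3400 92.4700 23.5900 3.6000 3.8500 0.1200 0.0000 0.0000] k=[114 109 110 96 20 5 2 0 0 0]
t=9: x=[113.8500 109.1800 109.5500 94.1400 21.8300 5.3600 2.0300 0.0600 0.0000 0.0000] k=[115 110 110 95 27 4 7 0 0 0]
t=10: x=[114.8500 110.1500 109.5500 93.4100 28.3500 4.7800 6.7000 0.2100 0.0000 0.0000] k=[110 107 109 93 25 7 10 0 0 0]
t=11: x=[109.9100 107.1500 108.4600 91.4400 26.5000 7.6300 9.6100 0.3000 0.0000 0.0000] k=[112 103 103 88 28 12 9 3 0 0]
t=12: x=[111.7300 103.2700 102.5500 86.6500 29.3200 12.3900 8.9100 3.0900 0.0900 0.0000] k=[115 103 103 82 26 11 10 0 5 0]
t=13: x=[114.6400 103.3600 102.3700 80.9500 27.2300 11.4200 9.7300 0.4500 4.7000 0.1500] k=[115 107 104 85 22 12 6 0 1 0]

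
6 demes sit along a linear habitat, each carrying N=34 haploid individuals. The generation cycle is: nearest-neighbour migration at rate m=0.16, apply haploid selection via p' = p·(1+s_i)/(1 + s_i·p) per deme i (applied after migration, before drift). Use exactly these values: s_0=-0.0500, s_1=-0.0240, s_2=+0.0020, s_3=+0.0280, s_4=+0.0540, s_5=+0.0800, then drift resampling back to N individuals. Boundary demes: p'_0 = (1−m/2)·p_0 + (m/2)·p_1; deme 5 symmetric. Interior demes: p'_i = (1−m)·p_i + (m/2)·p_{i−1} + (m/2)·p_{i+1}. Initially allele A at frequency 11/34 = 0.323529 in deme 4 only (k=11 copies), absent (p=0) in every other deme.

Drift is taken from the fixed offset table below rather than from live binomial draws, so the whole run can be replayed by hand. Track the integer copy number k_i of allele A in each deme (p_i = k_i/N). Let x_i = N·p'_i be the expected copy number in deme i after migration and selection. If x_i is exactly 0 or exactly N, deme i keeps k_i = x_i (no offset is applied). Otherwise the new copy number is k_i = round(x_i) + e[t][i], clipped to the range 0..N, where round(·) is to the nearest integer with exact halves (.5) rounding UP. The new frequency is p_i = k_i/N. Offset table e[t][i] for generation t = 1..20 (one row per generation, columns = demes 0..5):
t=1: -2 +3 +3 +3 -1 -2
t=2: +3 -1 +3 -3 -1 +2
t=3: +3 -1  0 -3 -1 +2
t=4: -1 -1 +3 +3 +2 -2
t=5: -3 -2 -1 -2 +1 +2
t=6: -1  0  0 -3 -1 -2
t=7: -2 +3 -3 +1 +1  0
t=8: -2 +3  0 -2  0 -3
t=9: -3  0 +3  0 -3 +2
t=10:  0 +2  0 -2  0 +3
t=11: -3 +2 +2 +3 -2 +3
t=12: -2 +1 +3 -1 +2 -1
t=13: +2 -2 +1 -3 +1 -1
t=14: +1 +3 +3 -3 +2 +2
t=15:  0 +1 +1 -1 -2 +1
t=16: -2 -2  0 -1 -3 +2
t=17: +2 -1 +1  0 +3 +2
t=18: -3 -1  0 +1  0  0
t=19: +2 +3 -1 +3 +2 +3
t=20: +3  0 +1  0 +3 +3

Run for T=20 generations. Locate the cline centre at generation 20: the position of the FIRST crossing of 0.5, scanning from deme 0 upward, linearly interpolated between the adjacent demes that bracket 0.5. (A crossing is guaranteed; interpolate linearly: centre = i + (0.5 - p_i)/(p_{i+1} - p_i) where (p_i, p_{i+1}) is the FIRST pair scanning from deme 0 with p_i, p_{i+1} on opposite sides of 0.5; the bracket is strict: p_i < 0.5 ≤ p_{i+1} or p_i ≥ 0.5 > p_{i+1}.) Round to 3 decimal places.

t=0: k=[0 0 0 0 11 0]
t=1: x=[0.0000 0.0000 0.0000 0.9040 9.5981 0.9484] k=[0 0 0 4 9 0]
t=2: x=[0.0000 0.0000 0.3206 4.1802 8.2029 0.7763] k=[0 0 3 1 7 3]
t=3: x=[0.0000 0.2343 2.6048 1.6836 6.4711 3.5578] k=[0 0 3 0 5 6]
t=4: x=[0.0000 0.2343 2.5247 0.6576 4.8963 6.3058] k=[0 0 6 4 7 4]
t=5: x=[0.0000 0.4686 5.3690 4.5069 6.8016 4.5340] k=[0 0 4 3 8 7]
t=6: x=[0.0000 0.3124 3.6064 3.5672 7.8325 7.5211] k=[0 0 4 1 7 6]
t=7: x=[0.0000 0.3124 3.4462 1.7657 6.7190 6.4738] k=[0 3 0 3 8 6]
t=8: x=[0.2281 2.4639 0.4809 3.2400 7.7502 6.5578] k=[0 5 0 1 8 4]
t=9: x=[0.3802 4.1114 0.4809 1.5196 7.4206 4.6187] k=[0 4 3 2 4 7]
t=10: x=[0.3041 3.5226 3.0055 2.2985 4.2726 7.1865] k=[0 6 3 0 4 10]
t=11: x=[0.4563 5.1726 3.0055 0.5754 4.3559 10.0563] k=[0 7 5 4 2 13]
t=12: x=[0.5324 6.1566 5.0886 4.0168 3.1888 12.7267] k=[0 7 8 3 5 12]
t=13: x=[0.5324 6.3929 7.5317 3.6490 5.6432 12.0313] k=[3 4 9 1 7 11]
t=14: x=[2.9393 4.2292 7.9722 2.1756 7.1319 11.2517] k=[4 7 11 0 9 13]
t=15: x=[4.0533 6.9448 9.8139 1.6426 8.9423 13.2977] k=[4 8 11 1 7 14]
t=16: x=[4.1302 7.7734 9.9741 2.3394 7.3793 14.0702] k=[2 6 10 1 4 16]
t=17: x=[2.2115 5.8809 8.9732 2.0116 4.9379 15.6880] k=[4 5 10 2 8 18]
t=18: x=[3.8994 5.2119 8.9732 3.1991 8.6549 17.8535] k=[1 4 9 4 9 18]
t=19: x=[1.1802 4.0721 8.2124 4.9150 9.6800 17.9333] k=[3 7 7 8 12 21]
t=20: x=[3.1695 6.5506 7.0912 8.4136 12.8172 20.9049] k=[6 7 8 8 16 24]

4.125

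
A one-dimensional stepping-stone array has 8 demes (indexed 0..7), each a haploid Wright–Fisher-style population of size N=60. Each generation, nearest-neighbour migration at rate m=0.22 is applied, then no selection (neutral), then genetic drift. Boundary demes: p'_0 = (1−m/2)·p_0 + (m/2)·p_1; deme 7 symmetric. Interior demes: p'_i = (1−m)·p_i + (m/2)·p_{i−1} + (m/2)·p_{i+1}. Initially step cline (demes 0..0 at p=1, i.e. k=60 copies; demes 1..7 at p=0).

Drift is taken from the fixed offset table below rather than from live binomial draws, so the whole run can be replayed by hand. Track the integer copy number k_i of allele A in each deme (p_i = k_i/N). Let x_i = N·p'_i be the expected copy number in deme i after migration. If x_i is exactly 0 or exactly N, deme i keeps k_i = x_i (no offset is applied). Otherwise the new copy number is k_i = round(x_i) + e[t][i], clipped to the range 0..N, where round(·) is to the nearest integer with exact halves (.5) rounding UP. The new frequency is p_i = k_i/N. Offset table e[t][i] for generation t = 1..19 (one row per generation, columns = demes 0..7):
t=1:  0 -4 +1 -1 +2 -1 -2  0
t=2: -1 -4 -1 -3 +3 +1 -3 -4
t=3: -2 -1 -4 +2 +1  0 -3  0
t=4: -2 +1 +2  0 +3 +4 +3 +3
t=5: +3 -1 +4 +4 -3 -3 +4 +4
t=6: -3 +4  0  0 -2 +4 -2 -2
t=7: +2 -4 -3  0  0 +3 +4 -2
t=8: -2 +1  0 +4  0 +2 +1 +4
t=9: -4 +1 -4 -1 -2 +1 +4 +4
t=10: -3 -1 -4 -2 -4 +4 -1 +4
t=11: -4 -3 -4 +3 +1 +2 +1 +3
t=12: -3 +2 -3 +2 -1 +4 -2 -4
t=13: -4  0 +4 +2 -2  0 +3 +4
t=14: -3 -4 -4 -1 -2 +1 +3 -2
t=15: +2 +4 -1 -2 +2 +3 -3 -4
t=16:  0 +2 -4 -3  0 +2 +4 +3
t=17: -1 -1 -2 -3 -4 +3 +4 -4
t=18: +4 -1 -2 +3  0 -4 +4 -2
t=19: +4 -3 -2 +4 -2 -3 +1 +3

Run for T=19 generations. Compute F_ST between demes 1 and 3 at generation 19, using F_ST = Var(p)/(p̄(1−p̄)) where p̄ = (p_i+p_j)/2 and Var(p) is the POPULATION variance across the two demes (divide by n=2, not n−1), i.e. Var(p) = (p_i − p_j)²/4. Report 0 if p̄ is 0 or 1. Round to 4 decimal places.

t=0: k=[60 0 0 0 0 0 0 0]
t=1: x=[53.4000 6.6000 0.0000 0.0000 0.0000 0.0000 0.0000 0.0000] k=[53 3 0 0 0 0 0 0]
t=2: x=[47.5000 8.1700 0.3300 0.0000 0.0000 0.0000 0.0000 0.0000] k=[47 4 0 0 0 0 0 0]
t=3: x=[42.2700 8.2900 0.4400 0.0000 0.0000 0.0000 0.0000 0.0000] k=[40 7 0 0 0 0 0 0]
t=4: x=[36.3700 9.8600 0.7700 0.0000 0.0000 0.0000 0.0000 0.0000] k=[34 11 3 0 0 0 0 0]
t=5: x=[31.4700 12.6500 3.5500 0.3300 0.0000 0.0000 0.0000 0.0000] k=[34 12 8 4 0 0 0 0]
t=6: x=[31.5800 13.9800 8.0000 4.0000 0.4400 0.0000 0.0000 0.0000] k=[29 18 8 4 0 0 0 0]
t=7: x=[27.7900 18.1100 8.6600 4.0000 0.4400 0.0000 0.0000 0.0000] k=[30 14 6 4 0 0 0 0]
t=8: x=[28.2400 14.8800 6.6600 3.7800 0.4400 0.0000 0.0000 0.0000] k=[26 16 7 8 0 0 0 0]
t=9: x=[24.9000 16.1100 8.1000 7.0100 0.8800 0.0000 0.0000 0.0000] k=[21 17 4 6 0 0 0 0]
t=10: x=[20.5600 16.0100 5.6500 5.1200 0.6600 0.0000 0.0000 0.0000] k=[18 15 2 3 0 0 0 0]
t=11: x=[17.6700 13.9000 3.5400 2.5600 0.3300 0.0000 0.0000 0.0000] k=[14 11 0 6 1 0 0 0]
t=12: x=[13.6700 10.1200 1.8700 4.7900 1.4400 0.1100 0.0000 0.0000] k=[11 12 0 7 0 4 0 0]
t=13: x=[11.1100 10.5700 2.0900 5.4600 1.2100 3.1200 0.4400 0.0000] k=[7 11 6 7 0 3 3 0]
t=14: x=[7.4400 10.0100 6.6600 6.1200 1.1000 2.6700 2.6700 0.3300] k=[4 6 3 5 0 4 6 0]
t=15: x=[4.2200 5.4500 3.5500 4.2300 0.9900 3.7800 5.1200 0.6600] k=[6 9 3 2 3 7 2 0]
t=16: x=[6.3300 8.0100 3.5500 2.2200 3.3300 6.0100 2.3300 0.2200] k=[6 10 0 0 3 8 6 3]
t=17: x=[6.4400 8.4600 1.1000 0.3300 3.2200 7.2300 5.8900 3.3300] k=[5 7 0 0 0 10 10 0]
t=18: x=[5.2200 6.0100 0.7700 0.0000 1.1000 8.9000 8.9000 1.1000] k=[9 5 0 0 1 5 13 0]
t=19: x=[8.5600 4.8900 0.5500 0.1100 1.3300 5.4400 10.6900 1.4300] k=[13 2 0 4 0 2 12 4]

0.0058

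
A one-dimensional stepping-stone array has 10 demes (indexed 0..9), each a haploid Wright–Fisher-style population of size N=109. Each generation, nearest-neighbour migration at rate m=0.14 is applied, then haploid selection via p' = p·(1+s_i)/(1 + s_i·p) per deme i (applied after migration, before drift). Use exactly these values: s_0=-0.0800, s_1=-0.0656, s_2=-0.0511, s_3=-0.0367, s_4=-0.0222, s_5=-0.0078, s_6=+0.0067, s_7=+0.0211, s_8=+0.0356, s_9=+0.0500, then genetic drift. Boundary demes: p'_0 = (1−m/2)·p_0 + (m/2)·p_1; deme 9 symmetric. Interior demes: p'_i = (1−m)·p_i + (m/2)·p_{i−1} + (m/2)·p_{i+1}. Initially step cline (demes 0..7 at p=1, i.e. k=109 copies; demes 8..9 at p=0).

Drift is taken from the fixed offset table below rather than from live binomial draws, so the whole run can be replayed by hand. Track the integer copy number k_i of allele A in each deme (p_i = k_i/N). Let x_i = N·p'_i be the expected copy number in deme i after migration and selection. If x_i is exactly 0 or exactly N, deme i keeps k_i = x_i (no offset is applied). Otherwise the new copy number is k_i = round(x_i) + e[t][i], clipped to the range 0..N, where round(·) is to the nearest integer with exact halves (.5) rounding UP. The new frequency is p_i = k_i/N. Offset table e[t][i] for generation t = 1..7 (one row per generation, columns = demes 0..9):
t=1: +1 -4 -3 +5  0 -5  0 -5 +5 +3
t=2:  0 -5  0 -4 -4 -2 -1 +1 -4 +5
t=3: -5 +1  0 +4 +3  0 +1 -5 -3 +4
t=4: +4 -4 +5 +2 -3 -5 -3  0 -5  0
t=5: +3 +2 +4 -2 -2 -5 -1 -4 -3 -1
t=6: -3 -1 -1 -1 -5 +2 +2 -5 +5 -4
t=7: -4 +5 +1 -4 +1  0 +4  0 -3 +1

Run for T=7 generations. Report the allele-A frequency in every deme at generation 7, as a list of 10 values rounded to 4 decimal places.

[1.0000, 1.0000, 1.0000, 0.9541, 0.9450, 0.9358, 0.9450, 0.6239, 0.2477, 0.1101]

t=0: k=[109 109 109 109 109 109 109 109 0 0]
t=1: x=[109.0000 109.0000 109.0000 109.0000 109.0000 109.0000 109.0000 101.5168 7.8820 0.0000] k=[109 109 109 109 109 109 109 97 13 0]
t=2: x=[109.0000 109.0000 109.0000 109.0000 109.0000 109.0000 108.1655 92.2580 18.5011 0.9551] k=[109 109 109 109 109 109 107 93 15 6]
t=3: x=[109.0000 109.0000 109.0000 109.0000 109.0000 108.8589 106.1784 88.8650 20.4038 6.9404] k=[109 109 109 109 109 109 107 84 17 11]
t=4: x=[109.0000 109.0000 109.0000 109.0000 109.0000 108.8589 105.5524 81.3531 21.8752 11.9285] k=[109 109 109 109 109 104 103 81 17 12]
t=5: x=[109.0000 109.0000 109.0000 109.0000 108.6421 104.2445 101.5763 78.5206 21.7322 12.8945] k=[109 109 109 109 107 99 101 75 19 12]
t=6: x=[109.0000 109.0000 109.0000 108.8547 106.5263 99.6332 99.1003 73.4023 23.0596 13.0398] k=[109 109 109 108 102 102 101 68 28 9]
t=7: x=[109.0000 109.0000 108.9262 107.5992 102.2798 101.8781 98.8218 68.0452 30.2282 10.7953] k=[109 109 109 104 103 102 103 68 27 12]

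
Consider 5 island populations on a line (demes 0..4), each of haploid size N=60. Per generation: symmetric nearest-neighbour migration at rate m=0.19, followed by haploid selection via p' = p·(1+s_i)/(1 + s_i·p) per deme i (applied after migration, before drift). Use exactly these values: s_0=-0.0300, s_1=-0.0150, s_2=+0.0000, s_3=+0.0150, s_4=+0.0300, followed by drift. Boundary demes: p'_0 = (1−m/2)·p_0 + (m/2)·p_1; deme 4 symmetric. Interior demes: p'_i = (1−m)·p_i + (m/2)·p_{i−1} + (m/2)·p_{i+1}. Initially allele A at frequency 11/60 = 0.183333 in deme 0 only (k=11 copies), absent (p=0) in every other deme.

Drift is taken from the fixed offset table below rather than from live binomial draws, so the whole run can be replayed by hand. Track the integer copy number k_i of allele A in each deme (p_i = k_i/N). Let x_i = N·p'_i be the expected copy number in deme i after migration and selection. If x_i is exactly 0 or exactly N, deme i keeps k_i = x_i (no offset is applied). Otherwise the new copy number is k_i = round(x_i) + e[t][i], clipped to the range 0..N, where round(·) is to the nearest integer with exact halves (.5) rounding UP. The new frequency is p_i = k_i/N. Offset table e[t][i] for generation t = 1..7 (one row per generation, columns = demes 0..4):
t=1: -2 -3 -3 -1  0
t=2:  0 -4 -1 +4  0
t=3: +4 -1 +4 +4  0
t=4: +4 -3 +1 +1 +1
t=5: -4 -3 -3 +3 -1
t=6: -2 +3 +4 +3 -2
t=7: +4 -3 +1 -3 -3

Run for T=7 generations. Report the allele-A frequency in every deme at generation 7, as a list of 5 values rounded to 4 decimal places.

[0.1333, 0.0167, 0.0167, 0.0000, 0.0000]

t=0: k=[11 0 0 0 0]
t=1: x=[9.7047 1.0296 0.0000 0.0000 0.0000] k=[8 0 0 0 0]
t=2: x=[7.0483 0.7487 0.0000 0.0000 0.0000] k=[7 0 0 0 0]
t=3: x=[6.1645 0.6551 0.0000 0.0000 0.0000] k=[10 0 0 0 0]
t=4: x=[8.8184 0.9360 0.0000 0.0000 0.0000] k=[13 0 0 0 0]
t=5: x=[11.4796 1.2169 0.0000 0.0000 0.0000] k=[7 0 0 0 0]
t=6: x=[6.1645 0.6551 0.0000 0.0000 0.0000] k=[4 4 0 0 0]
t=7: x=[3.8878 3.5689 0.3800 0.0000 0.0000] k=[8 1 1 0 0]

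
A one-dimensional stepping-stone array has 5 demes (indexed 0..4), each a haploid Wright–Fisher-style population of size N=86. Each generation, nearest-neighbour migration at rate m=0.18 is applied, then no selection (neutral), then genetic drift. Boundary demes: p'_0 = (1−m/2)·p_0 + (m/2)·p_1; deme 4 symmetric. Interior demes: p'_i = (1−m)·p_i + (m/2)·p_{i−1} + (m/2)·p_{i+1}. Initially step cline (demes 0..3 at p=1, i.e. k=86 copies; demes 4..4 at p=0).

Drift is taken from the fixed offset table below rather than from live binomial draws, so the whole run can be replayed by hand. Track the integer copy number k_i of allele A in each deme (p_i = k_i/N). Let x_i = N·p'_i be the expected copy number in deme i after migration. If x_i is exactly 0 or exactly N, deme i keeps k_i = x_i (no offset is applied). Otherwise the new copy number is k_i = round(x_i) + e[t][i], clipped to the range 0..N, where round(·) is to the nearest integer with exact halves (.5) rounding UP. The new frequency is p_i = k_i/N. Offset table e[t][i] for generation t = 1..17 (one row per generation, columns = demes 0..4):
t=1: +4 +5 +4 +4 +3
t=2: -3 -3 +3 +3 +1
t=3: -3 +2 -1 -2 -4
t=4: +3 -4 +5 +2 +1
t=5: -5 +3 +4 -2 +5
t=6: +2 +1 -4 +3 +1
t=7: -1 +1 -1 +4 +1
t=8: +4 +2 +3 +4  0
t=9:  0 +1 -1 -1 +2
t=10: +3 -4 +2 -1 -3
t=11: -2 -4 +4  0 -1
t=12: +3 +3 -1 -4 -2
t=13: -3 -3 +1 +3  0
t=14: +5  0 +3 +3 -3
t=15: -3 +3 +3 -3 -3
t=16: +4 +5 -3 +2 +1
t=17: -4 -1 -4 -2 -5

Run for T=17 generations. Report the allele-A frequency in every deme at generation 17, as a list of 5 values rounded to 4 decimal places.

t=0: k=[86 86 86 86 0]
t=1: x=[86.0000 86.0000 86.0000 78.2600 7.7400] k=[86 86 86 82 11]
t=2: x=[86.0000 86.0000 85.6400 75.9700 17.3900] k=[86 86 86 79 18]
t=3: x=[86.0000 86.0000 85.3700 74.1400 23.4900] k=[86 86 84 72 19]
t=4: x=[86.0000 85.8200 83.1000 68.3100 23.7700] k=[86 82 86 70 25]
t=5: x=[85.6400 82.7200 84.2000 67.3900 29.0500] k=[81 86 86 65 34]
t=6: x=[81.4500 85.5500 84.1100 64.1000 36.7900] k=[83 86 80 67 38]
t=7: x=[83.2700 85.1900 79.3700 65.5600 40.6100] k=[82 86 78 70 42]
t=8: x=[82.3600 84.9200 78.0000 68.2000 44.5200] k=[86 86 81 72 45]
t=9: x=[86.0000 85.5500 80.6400 70.3800 47.4300] k=[86 86 80 69 49]
t=10: x=[86.0000 85.4600 79.5500 68.1900 50.8000] k=[86 81 82 67 48]
t=11: x=[85.5500 81.5400 80.5600 66.6400 49.7100] k=[84 78 85 67 49]
t=12: x=[83.4600 79.1700 82.7500 67.0000 50.6200] k=[86 82 82 63 49]
t=13: x=[85.6400 82.3600 80.2900 63.4500 50.2600] k=[83 79 81 66 50]
t=14: x=[82.6400 79.5400 79.4700 65.9100 51.4400] k=[86 80 82 69 48]
t=15: x=[85.4600 80.7200 80.6500 68.2800 49.8900] k=[82 84 84 65 47]
t=16: x=[82.1800 83.8200 82.2900 65.0900 48.6200] k=[86 86 79 67 50]
t=17: x=[86.0000 85.3700 78.5500 66.5500 51.5300] k=[86 84 75 65 47]

[1.0000, 0.9767, 0.8721, 0.7558, 0.5465]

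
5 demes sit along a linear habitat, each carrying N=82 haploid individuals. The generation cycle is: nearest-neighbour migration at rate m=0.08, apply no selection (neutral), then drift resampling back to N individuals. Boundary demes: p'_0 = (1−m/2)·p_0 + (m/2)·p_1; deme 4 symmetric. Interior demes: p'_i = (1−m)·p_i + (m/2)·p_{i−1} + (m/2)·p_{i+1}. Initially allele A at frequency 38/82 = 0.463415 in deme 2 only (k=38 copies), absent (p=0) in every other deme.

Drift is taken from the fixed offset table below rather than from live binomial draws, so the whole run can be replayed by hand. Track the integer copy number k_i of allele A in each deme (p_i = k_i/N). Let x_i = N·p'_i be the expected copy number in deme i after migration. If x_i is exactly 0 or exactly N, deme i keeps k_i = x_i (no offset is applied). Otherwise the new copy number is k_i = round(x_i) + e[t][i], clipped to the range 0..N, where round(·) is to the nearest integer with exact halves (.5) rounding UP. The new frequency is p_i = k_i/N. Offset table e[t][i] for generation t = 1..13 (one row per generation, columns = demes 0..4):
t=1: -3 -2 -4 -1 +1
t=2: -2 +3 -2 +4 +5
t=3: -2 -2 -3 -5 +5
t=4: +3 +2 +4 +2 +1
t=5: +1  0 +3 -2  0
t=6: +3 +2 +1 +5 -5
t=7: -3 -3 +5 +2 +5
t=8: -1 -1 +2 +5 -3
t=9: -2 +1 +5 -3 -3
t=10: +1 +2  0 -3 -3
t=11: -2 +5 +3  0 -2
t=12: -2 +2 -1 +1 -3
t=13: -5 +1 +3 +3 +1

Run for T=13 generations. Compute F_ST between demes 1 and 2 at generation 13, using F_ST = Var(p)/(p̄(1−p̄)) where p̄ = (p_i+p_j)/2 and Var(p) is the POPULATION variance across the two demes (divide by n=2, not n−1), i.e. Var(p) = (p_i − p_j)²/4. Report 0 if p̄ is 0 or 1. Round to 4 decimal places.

t=0: k=[0 0 38 0 0]
t=1: x=[0.0000 1.5200 34.9600 1.5200 0.0000] k=[0 0 31 1 0]
t=2: x=[0.0000 1.2400 28.5600 2.1600 0.0400] k=[0 4 27 6 5]
t=3: x=[0.1600 4.7600 25.2400 6.8000 5.0400] k=[0 3 22 2 10]
t=4: x=[0.1200 3.6400 20.4400 3.1200 9.6800] k=[3 6 24 5 11]
t=5: x=[3.1200 6.6000 22.5200 6.0000 10.7600] k=[4 7 26 4 11]
t=6: x=[4.1200 7.6400 24.3600 5.1600 10.7200] k=[7 10 25 10 6]
t=7: x=[7.1200 10.4800 23.8000 10.4400 6.1600] k=[4 7 29 12 11]
t=8: x=[4.1200 7.7600 27.4400 12.6400 11.0400] k=[3 7 29 18 8]
t=9: x=[3.1600 7.7200 27.6800 18.0400 8.4000] k=[1 9 33 15 5]
t=10: x=[1.3200 9.6400 31.3200 15.3200 5.4000] k=[2 12 31 12 2]
t=11: x=[2.4000 12.3600 29.4800 12.3600 2.4000] k=[0 17 32 12 0]
t=12: x=[0.6800 16.9200 30.6000 12.3200 0.4800] k=[0 19 30 13 0]
t=13: x=[0.7600 18.6800 28.8800 13.1600 0.5200] k=[0 20 32 16 2]

0.0247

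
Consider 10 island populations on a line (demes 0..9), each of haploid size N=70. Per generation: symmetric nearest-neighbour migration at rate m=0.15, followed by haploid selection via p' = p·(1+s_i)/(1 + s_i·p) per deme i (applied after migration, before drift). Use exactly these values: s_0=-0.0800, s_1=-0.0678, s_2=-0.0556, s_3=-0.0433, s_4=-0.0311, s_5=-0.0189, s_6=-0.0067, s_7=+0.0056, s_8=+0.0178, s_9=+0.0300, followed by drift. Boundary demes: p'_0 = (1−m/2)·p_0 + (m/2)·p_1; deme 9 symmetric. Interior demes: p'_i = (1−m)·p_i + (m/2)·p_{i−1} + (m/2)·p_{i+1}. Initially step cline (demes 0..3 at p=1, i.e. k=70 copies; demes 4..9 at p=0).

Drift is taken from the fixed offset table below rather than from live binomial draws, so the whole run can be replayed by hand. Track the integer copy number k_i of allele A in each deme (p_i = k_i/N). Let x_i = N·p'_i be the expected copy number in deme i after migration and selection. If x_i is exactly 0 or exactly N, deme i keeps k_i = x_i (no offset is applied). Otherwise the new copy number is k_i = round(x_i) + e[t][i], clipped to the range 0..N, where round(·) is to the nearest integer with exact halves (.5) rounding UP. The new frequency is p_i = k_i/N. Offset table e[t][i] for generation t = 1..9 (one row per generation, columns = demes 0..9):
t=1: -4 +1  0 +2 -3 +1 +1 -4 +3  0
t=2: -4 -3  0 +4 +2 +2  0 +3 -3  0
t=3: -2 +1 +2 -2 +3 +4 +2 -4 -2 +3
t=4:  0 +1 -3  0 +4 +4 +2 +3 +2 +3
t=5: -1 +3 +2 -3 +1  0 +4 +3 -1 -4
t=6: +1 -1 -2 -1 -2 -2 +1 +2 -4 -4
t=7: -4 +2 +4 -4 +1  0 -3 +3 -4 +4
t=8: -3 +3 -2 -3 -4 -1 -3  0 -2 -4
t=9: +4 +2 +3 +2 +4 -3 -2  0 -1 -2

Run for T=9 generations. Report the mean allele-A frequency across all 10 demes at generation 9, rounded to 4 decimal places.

0.4057

t=0: k=[70 70 70 70 0 0 0 0 0 0]
t=1: x=[70.0000 70.0000 70.0000 64.5310 5.0986 0.0000 0.0000 0.0000 0.0000 0.0000] k=[70 70 70 67 2 0 0 0 0 0]
t=2: x=[70.0000 70.0000 69.7618 62.0431 6.5354 0.1472 0.0000 0.0000 0.0000 0.0000] k=[70 70 70 66 9 2 0 0 0 0]
t=3: x=[70.0000 70.0000 69.6824 61.7068 12.4239 2.3316 0.1490 0.0000 0.0000 0.0000] k=[70 70 70 60 15 6 2 0 0 0]
t=4: x=[70.0000 70.0000 69.2063 56.9104 17.2855 6.2653 2.1360 0.1508 0.0000 0.0000] k=[70 70 66 57 21 10 4 3 0 0]
t=5: x=[70.0000 69.6783 65.3844 54.4461 22.3911 10.2075 4.3475 2.8653 0.2290 0.0000] k=[70 70 67 51 23 10 8 6 0 0]
t=6: x=[70.0000 69.7587 65.8050 49.4636 23.6280 10.6515 7.9525 5.7293 0.4580 0.0000] k=[70 69 64 48 22 9 9 8 0 0]
t=7: x=[69.9185 68.6073 62.8144 46.5651 22.4900 9.8129 8.8728 7.5124 0.6106 0.0000] k=[66 70 67 43 23 10 6 11 0 0]
t=8: x=[65.9967 69.4371 65.1742 42.5652 23.0341 10.5035 6.6345 9.8472 0.8395 0.0000] k=[63 70 63 40 19 10 4 10 0 0]
t=9: x=[63.0181 68.8749 61.3767 39.3898 19.4531 10.0595 4.8695 8.8431 0.7632 0.0000] k=[67 70 64 41 23 7 3 9 0 0]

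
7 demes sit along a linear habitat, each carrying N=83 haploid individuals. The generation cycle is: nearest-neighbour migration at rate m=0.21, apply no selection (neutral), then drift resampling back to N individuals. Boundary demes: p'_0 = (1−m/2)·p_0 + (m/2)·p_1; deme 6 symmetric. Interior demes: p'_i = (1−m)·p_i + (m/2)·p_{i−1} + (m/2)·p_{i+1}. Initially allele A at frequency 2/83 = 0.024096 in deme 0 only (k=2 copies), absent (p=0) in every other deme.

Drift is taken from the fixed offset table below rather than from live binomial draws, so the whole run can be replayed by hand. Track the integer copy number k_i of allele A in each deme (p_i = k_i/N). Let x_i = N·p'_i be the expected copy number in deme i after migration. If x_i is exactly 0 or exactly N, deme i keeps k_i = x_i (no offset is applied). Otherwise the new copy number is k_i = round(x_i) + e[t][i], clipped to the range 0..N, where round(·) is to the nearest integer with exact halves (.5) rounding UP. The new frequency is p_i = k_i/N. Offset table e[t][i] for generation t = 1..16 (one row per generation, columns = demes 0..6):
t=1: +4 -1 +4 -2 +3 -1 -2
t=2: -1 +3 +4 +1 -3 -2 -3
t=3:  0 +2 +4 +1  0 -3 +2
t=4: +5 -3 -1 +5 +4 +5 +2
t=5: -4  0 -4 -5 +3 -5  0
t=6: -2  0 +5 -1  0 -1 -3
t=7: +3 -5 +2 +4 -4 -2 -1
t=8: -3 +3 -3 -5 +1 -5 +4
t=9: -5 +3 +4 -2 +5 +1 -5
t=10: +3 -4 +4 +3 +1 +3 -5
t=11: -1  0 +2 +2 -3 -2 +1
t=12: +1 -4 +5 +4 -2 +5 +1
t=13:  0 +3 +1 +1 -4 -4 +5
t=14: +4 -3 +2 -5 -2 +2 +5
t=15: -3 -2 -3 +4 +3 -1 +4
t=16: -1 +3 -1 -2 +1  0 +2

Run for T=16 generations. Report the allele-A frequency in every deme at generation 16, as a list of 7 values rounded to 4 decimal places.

t=0: k=[2 0 0 0 0 0 0]
t=1: x=[1.7900 0.2100 0.0000 0.0000 0.0000 0.0000 0.0000] k=[6 0 0 0 0 0 0]
t=2: x=[5.3700 0.6300 0.0000 0.0000 0.0000 0.0000 0.0000] k=[4 4 0 0 0 0 0]
t=3: x=[4.0000 3.5800 0.4200 0.0000 0.0000 0.0000 0.0000] k=[4 6 4 0 0 0 0]
t=4: x=[4.2100 5.5800 3.7900 0.4200 0.0000 0.0000 0.0000] k=[9 3 3 5 0 0 0]
t=5: x=[8.3700 3.6300 3.2100 4.2650 0.5250 0.0000 0.0000] k=[4 4 0 0 4 0 0]
t=6: x=[4.0000 3.5800 0.4200 0.4200 3.1600 0.4200 0.0000] k=[2 4 5 0 3 0 0]
t=7: x=[2.2100 3.8950 4.3700 0.8400 2.3700 0.3150 0.0000] k=[5 0 6 5 0 0 0]
t=8: x=[4.4750 1.1550 5.2650 4.5800 0.5250 0.0000 0.0000] k=[1 4 2 0 2 0 0]
t=9: x=[1.3150 3.4750 2.0000 0.4200 1.5800 0.2100 0.0000] k=[0 6 6 0 7 1 0]
t=10: x=[0.6300 5.3700 5.3700 1.3650 5.6350 1.5250 0.1050] k=[4 1 9 4 7 5 0]
t=11: x=[3.6850 2.1550 7.6350 4.8400 6.4750 4.6850 0.5250] k=[3 2 10 7 3 3 2]
t=12: x=[2.8950 2.9450 8.8450 6.8950 3.4200 2.8950 2.1050] k=[4 0 14 11 1 8 3]
t=13: x=[3.5800 1.8900 12.2150 10.2650 2.7850 6.7400 3.5250] k=[4 5 13 11 0 3 9]
t=14: x=[4.1050 5.7350 11.9500 10.0550 1.4700 3.3150 8.3700] k=[8 3 14 5 0 5 13]
t=15: x=[7.4750 4.6800 11.9000 5.4200 1.0500 5.3150 12.1600] k=[4 3 9 9 4 4 16]
t=16: x=[3.8950 3.7350 8.3700 8.4750 4.5250 5.2600 14.7400] k=[3 7 7 6 6 5 17]

[0.0361, 0.0843, 0.0843, 0.0723, 0.0723, 0.0602, 0.2048]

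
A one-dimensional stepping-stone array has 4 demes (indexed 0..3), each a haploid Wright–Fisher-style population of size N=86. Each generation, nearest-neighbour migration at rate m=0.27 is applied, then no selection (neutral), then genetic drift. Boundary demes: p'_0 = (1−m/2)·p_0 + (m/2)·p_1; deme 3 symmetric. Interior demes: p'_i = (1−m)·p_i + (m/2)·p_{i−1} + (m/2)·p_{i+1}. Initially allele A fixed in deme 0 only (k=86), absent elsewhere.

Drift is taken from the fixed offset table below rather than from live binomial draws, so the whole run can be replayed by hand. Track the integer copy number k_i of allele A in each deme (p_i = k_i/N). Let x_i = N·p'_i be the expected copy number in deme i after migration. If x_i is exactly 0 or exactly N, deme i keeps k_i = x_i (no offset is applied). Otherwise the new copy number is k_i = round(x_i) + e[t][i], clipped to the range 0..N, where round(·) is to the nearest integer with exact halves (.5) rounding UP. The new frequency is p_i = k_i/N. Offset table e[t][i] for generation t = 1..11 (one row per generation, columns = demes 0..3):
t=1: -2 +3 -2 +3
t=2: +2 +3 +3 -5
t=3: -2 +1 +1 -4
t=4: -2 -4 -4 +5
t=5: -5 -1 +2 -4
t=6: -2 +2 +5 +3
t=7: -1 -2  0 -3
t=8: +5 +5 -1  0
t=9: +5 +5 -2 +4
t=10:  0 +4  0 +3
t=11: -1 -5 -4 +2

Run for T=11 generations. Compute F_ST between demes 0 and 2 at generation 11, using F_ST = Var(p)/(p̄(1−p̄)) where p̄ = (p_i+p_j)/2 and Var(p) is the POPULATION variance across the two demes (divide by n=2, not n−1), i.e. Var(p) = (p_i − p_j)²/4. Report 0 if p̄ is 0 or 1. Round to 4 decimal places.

0.1112

t=0: k=[86 0 0 0]
t=1: x=[74.3900 11.6100 0.0000 0.0000] k=[72 15 0 0]
t=2: x=[64.3050 20.6700 2.0250 0.0000] k=[66 24 5 0]
t=3: x=[60.3300 27.1050 6.8900 0.6750] k=[58 28 8 0]
t=4: x=[53.9500 29.3500 9.6200 1.0800] k=[52 25 6 6]
t=5: x=[48.3550 26.0800 8.5650 6.0000] k=[43 25 11 2]
t=6: x=[40.5700 25.5400 11.6750 3.2150] k=[39 28 17 6]
t=7: x=[37.5150 28.0000 17.0000 7.4850] k=[37 26 17 4]
t=8: x=[35.5150 26.2700 16.4600 5.7550] k=[41 31 15 6]
t=9: x=[39.6500 30.1900 15.9450 7.2150] k=[45 35 14 11]
t=10: x=[43.6500 33.5150 16.4300 11.4050] k=[44 38 16 14]
t=11: x=[43.1900 35.8400 18.7000 14.2700] k=[42 31 15 16]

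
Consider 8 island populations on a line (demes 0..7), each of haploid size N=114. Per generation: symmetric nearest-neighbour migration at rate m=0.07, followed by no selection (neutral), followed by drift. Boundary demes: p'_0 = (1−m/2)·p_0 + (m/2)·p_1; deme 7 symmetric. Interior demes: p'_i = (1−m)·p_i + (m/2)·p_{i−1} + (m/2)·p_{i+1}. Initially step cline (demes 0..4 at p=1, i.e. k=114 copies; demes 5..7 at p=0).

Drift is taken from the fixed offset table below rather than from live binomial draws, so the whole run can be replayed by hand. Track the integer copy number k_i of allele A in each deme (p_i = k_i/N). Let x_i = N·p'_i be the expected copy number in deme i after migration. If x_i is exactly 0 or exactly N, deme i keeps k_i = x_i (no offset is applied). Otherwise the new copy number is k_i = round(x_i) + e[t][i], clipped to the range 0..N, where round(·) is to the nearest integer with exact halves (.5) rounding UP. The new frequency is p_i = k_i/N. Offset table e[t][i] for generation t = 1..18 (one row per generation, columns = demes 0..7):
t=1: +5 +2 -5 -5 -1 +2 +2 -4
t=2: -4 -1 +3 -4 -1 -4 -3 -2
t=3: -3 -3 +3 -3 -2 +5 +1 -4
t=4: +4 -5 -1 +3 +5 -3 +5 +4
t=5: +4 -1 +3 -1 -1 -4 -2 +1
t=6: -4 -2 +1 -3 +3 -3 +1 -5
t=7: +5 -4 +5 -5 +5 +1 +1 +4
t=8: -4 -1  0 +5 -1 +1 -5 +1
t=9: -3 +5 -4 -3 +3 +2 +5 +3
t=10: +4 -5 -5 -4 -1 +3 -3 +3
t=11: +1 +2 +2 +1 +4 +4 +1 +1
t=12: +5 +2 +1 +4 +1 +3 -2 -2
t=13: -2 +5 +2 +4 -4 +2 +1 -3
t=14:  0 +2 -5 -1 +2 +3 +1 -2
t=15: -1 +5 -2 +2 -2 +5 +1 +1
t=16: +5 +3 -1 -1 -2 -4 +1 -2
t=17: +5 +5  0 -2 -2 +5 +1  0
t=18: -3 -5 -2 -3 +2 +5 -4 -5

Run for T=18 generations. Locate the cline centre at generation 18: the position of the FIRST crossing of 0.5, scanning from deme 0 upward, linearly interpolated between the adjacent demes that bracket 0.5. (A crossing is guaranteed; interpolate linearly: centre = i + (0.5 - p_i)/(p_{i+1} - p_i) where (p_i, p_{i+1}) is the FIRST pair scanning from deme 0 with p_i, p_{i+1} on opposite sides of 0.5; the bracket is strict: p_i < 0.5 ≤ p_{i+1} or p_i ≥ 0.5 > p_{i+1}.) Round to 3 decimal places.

t=0: k=[114 114 114 114 114 0 0 0]
t=1: x=[114.0000 114.0000 114.0000 114.0000 110.0100 3.9900 0.0000 0.0000] k=[114 114 114 114 109 6 0 0]
t=2: x=[114.0000 114.0000 114.0000 113.8250 105.5700 9.3950 0.2100 0.0000] k=[114 114 114 110 105 5 0 0]
t=3: x=[114.0000 114.0000 113.8600 109.9650 101.6750 8.3250 0.1750 0.0000] k=[114 114 114 107 100 13 1 0]
t=4: x=[114.0000 114.0000 113.7550 107.0000 97.2000 15.6250 1.3850 0.0350] k=[114 114 113 110 102 13 6 4]
t=5: x=[114.0000 113.9650 112.9300 109.8250 99.1650 15.8700 6.1750 4.0700] k=[114 113 114 109 98 12 4 5]
t=6: x=[113.9650 113.0700 113.7900 108.7900 95.3750 14.7300 4.3150 4.9650] k=[110 111 114 106 98 12 5 0]
t=7: x=[110.0350 111.0700 113.6150 106.0000 95.2700 14.7650 5.0700 0.1750] k=[114 107 114 101 100 16 6 4]
t=8: x=[113.7550 107.4900 113.3000 101.4200 97.0950 18.5900 6.2800 4.0700] k=[110 106 113 106 96 20 1 5]
t=9: x=[109.8600 106.3850 112.5100 105.8950 93.6900 21.9950 1.8050 4.8600] k=[107 111 109 103 97 24 7 8]
t=10: x=[107.1400 110.7900 108.8600 103.0000 94.6550 25.9600 7.6300 7.9650] k=[111 106 104 99 94 29 5 11]
t=11: x=[110.8250 106.1050 103.8950 99.0000 91.9000 30.4350 6.0500 10.7900] k=[112 108 106 100 96 34 7 12]
t=12: x=[111.8600 108.0700 105.8600 100.0700 93.9700 35.2250 8.1200 11.8250] k=[114 110 107 104 95 38 6 10]
t=13: x=[113.8600 110.0350 107.0000 103.7900 93.3200 38.8750 7.2600 9.8600] k=[112 114 109 108 89 41 8 7]
t=14: x=[112.0700 113.7550 109.1400 107.3700 87.9850 41.5250 9.1200 7.0350] k=[112 114 104 106 90 45 10 5]
t=15: x=[112.0700 113.5800 104.4200 105.3700 88.9850 45.3500 11.0500 5.1750] k=[111 114 102 107 87 50 12 6]
t=16: x=[111.1050 113.4750 102.5950 106.1250 86.4050 49.9650 13.1200 6.2100] k=[114 114 102 105 84 46 14 4]
t=17: x=[114.0000 113.5800 102.5250 104.1600 83.4050 46.2100 14.7700 4.3500] k=[114 114 103 102 81 51 16 4]
t=18: x=[114.0000 113.6150 103.3500 101.3000 80.6850 50.8250 16.8050 4.4200] k=[114 109 101 98 83 56 13 0]

4.963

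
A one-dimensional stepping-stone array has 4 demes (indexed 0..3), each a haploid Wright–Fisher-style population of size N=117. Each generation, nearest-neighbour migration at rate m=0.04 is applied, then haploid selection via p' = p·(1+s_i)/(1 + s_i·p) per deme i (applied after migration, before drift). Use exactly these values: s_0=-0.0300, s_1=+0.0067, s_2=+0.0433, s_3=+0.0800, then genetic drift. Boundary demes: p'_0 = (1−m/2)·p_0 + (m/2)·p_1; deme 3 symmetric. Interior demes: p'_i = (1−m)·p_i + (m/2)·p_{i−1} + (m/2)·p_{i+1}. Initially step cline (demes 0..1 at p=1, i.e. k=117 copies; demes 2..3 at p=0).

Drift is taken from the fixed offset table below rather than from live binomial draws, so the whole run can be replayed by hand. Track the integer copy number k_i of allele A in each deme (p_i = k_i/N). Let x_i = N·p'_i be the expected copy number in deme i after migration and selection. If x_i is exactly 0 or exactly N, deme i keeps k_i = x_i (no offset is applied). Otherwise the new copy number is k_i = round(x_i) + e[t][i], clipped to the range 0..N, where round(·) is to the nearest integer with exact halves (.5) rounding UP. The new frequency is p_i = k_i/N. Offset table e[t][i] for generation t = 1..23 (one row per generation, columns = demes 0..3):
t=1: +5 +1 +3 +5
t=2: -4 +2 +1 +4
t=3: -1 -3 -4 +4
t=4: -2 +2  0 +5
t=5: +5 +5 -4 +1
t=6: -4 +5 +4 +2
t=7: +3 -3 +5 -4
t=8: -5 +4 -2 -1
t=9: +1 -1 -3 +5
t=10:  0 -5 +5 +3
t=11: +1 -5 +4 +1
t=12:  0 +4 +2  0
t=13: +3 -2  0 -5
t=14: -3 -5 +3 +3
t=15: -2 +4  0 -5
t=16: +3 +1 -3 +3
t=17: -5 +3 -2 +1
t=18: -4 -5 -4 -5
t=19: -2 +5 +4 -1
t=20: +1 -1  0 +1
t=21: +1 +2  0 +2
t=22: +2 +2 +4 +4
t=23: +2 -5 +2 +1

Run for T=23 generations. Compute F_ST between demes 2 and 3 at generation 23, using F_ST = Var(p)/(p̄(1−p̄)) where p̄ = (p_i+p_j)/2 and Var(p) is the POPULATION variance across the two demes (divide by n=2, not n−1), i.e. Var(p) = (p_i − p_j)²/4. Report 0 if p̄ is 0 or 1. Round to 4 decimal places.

t=0: k=[117 117 0 0]
t=1: x=[117.0000 114.6753 2.4392 0.0000] k=[117 116 5 0]
t=2: x=[116.9794 113.8207 7.4088 0.1080] k=[113 116 8 4]
t=3: x=[112.9424 113.8008 10.4774 4.3941] k=[112 111 6 8]
t=4: x=[111.8316 108.9701 8.4670 8.5503] k=[110 111 8 14]
t=5: x=[109.8174 108.9701 10.5809 14.8495] k=[115 114 7 16]
t=6: x=[114.9186 111.9126 9.6901 16.9028] k=[111 117 14 19]
t=7: x=[110.9476 114.8342 16.7595 20.1516] k=[114 112 22 16]
t=8: x=[113.8685 110.2824 24.4907 17.2198] k=[109 114 22 16]
t=9: x=[108.8726 112.0915 24.5317 17.2198] k=[110 111 22 22]
t=10: x=[109.8174 109.2485 24.5932 23.4079] k=[110 104 30 26]
t=11: x=[109.6736 102.7239 32.3833 27.6729] k=[111 98 36 29]
t=12: x=[110.5571 97.1304 38.1822 30.8564] k=[111 101 40 31]
t=13: x=[110.6187 100.0769 42.1764 32.9715] k=[114 98 42 28]
t=14: x=[113.5803 97.3096 43.9974 29.9630] k=[111 92 47 33]
t=15: x=[110.4338 91.6130 48.8215 35.1427] k=[108 96 49 30]
t=16: x=[107.4974 95.4178 50.7747 32.1427] k=[110 96 48 35]
t=17: x=[109.5093 95.4377 49.9092 37.1843] k=[105 98 48 38]
t=18: x=[104.5246 97.2499 50.0099 40.2058] k=[101 92 46 35]
t=19: x=[100.3906 91.3938 47.8944 37.1431] k=[98 96 52 36]
t=20: x=[97.4694 95.2784 53.7896 38.2751] k=[98 94 54 39]
t=21: x=[97.4286 93.4060 55.7357 41.3333] k=[98 95 56 43]
t=22: x=[97.4490 94.4020 57.7592 45.3785] k=[99 96 62 49]
t=23: x=[98.4699 95.4974 63.6524 51.4673] k=[100 90 66 52]

0.0143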